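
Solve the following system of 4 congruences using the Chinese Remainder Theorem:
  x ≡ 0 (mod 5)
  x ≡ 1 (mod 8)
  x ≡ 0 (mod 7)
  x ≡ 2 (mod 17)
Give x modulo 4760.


Product of moduli M = 5 · 8 · 7 · 17 = 4760.
Merge one congruence at a time:
  Start: x ≡ 0 (mod 5).
  Combine with x ≡ 1 (mod 8); new modulus lcm = 40.
    Write x = 0 + 5·t and substitute into x ≡ 1 (mod 8): 5·t ≡ 1 − 0 = 1 (mod 8).
    The inverse of 5 mod 8 is 5 (since 5·5 = 25 = 3·8 + 1), so t ≡ 5·1 = 5 ≡ 5 (mod 8).
    Then x = 0 + 5·5 = 25, valid modulo lcm(5, 8) = 40: x ≡ 25 (mod 40).
  Combine with x ≡ 0 (mod 7); new modulus lcm = 280.
    Write x = 25 + 40·t and substitute into x ≡ 0 (mod 7): 40·t ≡ 0 − 25 = -25 (mod 7).
    Reduce coefficients mod 7: 5·t ≡ 3 (mod 7).
    The inverse of 5 mod 7 is 3 (since 5·3 = 15 = 2·7 + 1), so t ≡ 3·3 = 9 ≡ 2 (mod 7).
    Then x = 25 + 40·2 = 105, valid modulo lcm(40, 7) = 280: x ≡ 105 (mod 280).
  Combine with x ≡ 2 (mod 17); new modulus lcm = 4760.
    Write x = 105 + 280·t and substitute into x ≡ 2 (mod 17): 280·t ≡ 2 − 105 = -103 (mod 17).
    Reduce coefficients mod 17: 8·t ≡ 16 (mod 17).
    The inverse of 8 mod 17 is 15 (since 8·15 = 120 = 7·17 + 1), so t ≡ 15·16 = 240 ≡ 2 (mod 17).
    Then x = 105 + 280·2 = 665, valid modulo lcm(280, 17) = 4760: x ≡ 665 (mod 4760).
Verify against each original: 665 mod 5 = 0, 665 mod 8 = 1, 665 mod 7 = 0, 665 mod 17 = 2.

x ≡ 665 (mod 4760).


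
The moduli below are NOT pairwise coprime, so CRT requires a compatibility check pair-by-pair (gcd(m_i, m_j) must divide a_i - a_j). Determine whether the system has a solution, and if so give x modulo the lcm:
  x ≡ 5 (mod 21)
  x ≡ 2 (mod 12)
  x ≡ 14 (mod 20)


Moduli 21, 12, 20 are not pairwise coprime, so CRT works modulo lcm(m_i) when all pairwise compatibility conditions hold.
Pairwise compatibility: gcd(m_i, m_j) must divide a_i - a_j for every pair.
Merge one congruence at a time:
  Start: x ≡ 5 (mod 21).
  Combine with x ≡ 2 (mod 12): gcd(21, 12) = 3; 2 - 5 = -3, which IS divisible by 3, so compatible.
    Write x = 5 + 21·t and substitute into x ≡ 2 (mod 12): 21·t ≡ 2 − 5 = -3 (mod 12).
    Divide the congruence (and modulus) by g = 3: 7·t ≡ -1 (mod 4).
    Reduce coefficients mod 4: 3·t ≡ 3 (mod 4).
    The inverse of 3 mod 4 is 3 (since 3·3 = 9 = 2·4 + 1), so t ≡ 3·3 = 9 ≡ 1 (mod 4).
    Then x = 5 + 21·1 = 26, valid modulo lcm(21, 12) = 84: x ≡ 26 (mod 84).
  Combine with x ≡ 14 (mod 20): gcd(84, 20) = 4; 14 - 26 = -12, which IS divisible by 4, so compatible.
    Write x = 26 + 84·t and substitute into x ≡ 14 (mod 20): 84·t ≡ 14 − 26 = -12 (mod 20).
    Divide the congruence (and modulus) by g = 4: 21·t ≡ -3 (mod 5).
    Reduce coefficients mod 5: 1·t ≡ 2 (mod 5).
    So t ≡ 2 (mod 5).
    Then x = 26 + 84·2 = 194, valid modulo lcm(84, 20) = 420: x ≡ 194 (mod 420).
Verify: 194 mod 21 = 5, 194 mod 12 = 2, 194 mod 20 = 14.

x ≡ 194 (mod 420).


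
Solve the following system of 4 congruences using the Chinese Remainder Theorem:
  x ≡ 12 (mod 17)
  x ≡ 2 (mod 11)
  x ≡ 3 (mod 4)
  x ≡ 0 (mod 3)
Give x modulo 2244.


Product of moduli M = 17 · 11 · 4 · 3 = 2244.
Merge one congruence at a time:
  Start: x ≡ 12 (mod 17).
  Combine with x ≡ 2 (mod 11); new modulus lcm = 187.
    Write x = 12 + 17·t and substitute into x ≡ 2 (mod 11): 17·t ≡ 2 − 12 = -10 (mod 11).
    Reduce coefficients mod 11: 6·t ≡ 1 (mod 11).
    The inverse of 6 mod 11 is 2 (since 6·2 = 12 = 1·11 + 1), so t ≡ 2·1 = 2 ≡ 2 (mod 11).
    Then x = 12 + 17·2 = 46, valid modulo lcm(17, 11) = 187: x ≡ 46 (mod 187).
  Combine with x ≡ 3 (mod 4); new modulus lcm = 748.
    Write x = 46 + 187·t and substitute into x ≡ 3 (mod 4): 187·t ≡ 3 − 46 = -43 (mod 4).
    Reduce coefficients mod 4: 3·t ≡ 1 (mod 4).
    The inverse of 3 mod 4 is 3 (since 3·3 = 9 = 2·4 + 1), so t ≡ 3·1 = 3 ≡ 3 (mod 4).
    Then x = 46 + 187·3 = 607, valid modulo lcm(187, 4) = 748: x ≡ 607 (mod 748).
  Combine with x ≡ 0 (mod 3); new modulus lcm = 2244.
    Write x = 607 + 748·t and substitute into x ≡ 0 (mod 3): 748·t ≡ 0 − 607 = -607 (mod 3).
    Reduce coefficients mod 3: 1·t ≡ 2 (mod 3).
    So t ≡ 2 (mod 3).
    Then x = 607 + 748·2 = 2103, valid modulo lcm(748, 3) = 2244: x ≡ 2103 (mod 2244).
Verify against each original: 2103 mod 17 = 12, 2103 mod 11 = 2, 2103 mod 4 = 3, 2103 mod 3 = 0.

x ≡ 2103 (mod 2244).


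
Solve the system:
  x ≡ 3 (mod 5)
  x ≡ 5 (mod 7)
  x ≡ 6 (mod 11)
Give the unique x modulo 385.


Moduli 5, 7, 11 are pairwise coprime; by CRT there is a unique solution modulo M = 5 · 7 · 11 = 385.
Solve pairwise, accumulating the modulus:
  Start with x ≡ 3 (mod 5).
  Combine with x ≡ 5 (mod 7): since gcd(5, 7) = 1, we get a unique residue mod 35.
    Write x = 3 + 5·t and substitute into x ≡ 5 (mod 7): 5·t ≡ 5 − 3 = 2 (mod 7).
    The inverse of 5 mod 7 is 3 (since 5·3 = 15 = 2·7 + 1), so t ≡ 3·2 = 6 ≡ 6 (mod 7).
    Then x = 3 + 5·6 = 33, valid modulo lcm(5, 7) = 35: x ≡ 33 (mod 35).
  Combine with x ≡ 6 (mod 11): since gcd(35, 11) = 1, we get a unique residue mod 385.
    Write x = 33 + 35·t and substitute into x ≡ 6 (mod 11): 35·t ≡ 6 − 33 = -27 (mod 11).
    Reduce coefficients mod 11: 2·t ≡ 6 (mod 11).
    The inverse of 2 mod 11 is 6 (since 2·6 = 12 = 1·11 + 1), so t ≡ 6·6 = 36 ≡ 3 (mod 11).
    Then x = 33 + 35·3 = 138, valid modulo lcm(35, 11) = 385: x ≡ 138 (mod 385).
Verify: 138 mod 5 = 3 ✓, 138 mod 7 = 5 ✓, 138 mod 11 = 6 ✓.

x ≡ 138 (mod 385).


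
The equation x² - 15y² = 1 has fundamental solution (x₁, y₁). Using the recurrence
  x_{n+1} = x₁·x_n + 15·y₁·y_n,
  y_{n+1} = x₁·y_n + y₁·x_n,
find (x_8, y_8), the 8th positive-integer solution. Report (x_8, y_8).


Step 1: Find the fundamental solution (x₁, y₁) of x² - 15y² = 1.
  Expand √15 as a continued fraction. a₀ = ⌊√15⌋ = 3; iterate m_{k+1} = d_k·a_k − m_k, d_{k+1} = (15 − m_{k+1}²)/d_k, a_{k+1} = ⌊(a₀ + m_{k+1})/d_{k+1}⌋ (starting m₀ = 0, d₀ = 1), with convergents p_k = a_k·p_{k-1} + p_{k-2}, q_k = a_k·q_{k-1} + q_{k-2} (p₋₁ = 1, q₋₁ = 0):
  k = 0: a₀ = 3; p₀/q₀ = 3/1; p₀² − 15·q₀² = 9 − 15 = -6.
  k = 1: m = 3, d = 6, a = ⌊(3 + 3)/6⌋ = 1; p/q = (1·3 + 1)/(1·1 + 0) = 4/1; p² − 15·q² = 16 − 15 = 1.
  The first convergent with p² − 15·q² = 1 gives the fundamental solution (x₁, y₁) = (4, 1).
Step 2: Apply the recurrence (x_{n+1}, y_{n+1}) = (x₁x_n + 15y₁y_n, x₁y_n + y₁x_n) repeatedly.
  From (x_1, y_1) = (4, 1): x_2 = 4·4 + 15·1·1 = 31; y_2 = 4·1 + 1·4 = 8.
  From (x_2, y_2) = (31, 8): x_3 = 4·31 + 15·1·8 = 244; y_3 = 4·8 + 1·31 = 63.
  From (x_3, y_3) = (244, 63): x_4 = 4·244 + 15·1·63 = 1921; y_4 = 4·63 + 1·244 = 496.
  From (x_4, y_4) = (1921, 496): x_5 = 4·1921 + 15·1·496 = 15124; y_5 = 4·496 + 1·1921 = 3905.
  From (x_5, y_5) = (15124, 3905): x_6 = 4·15124 + 15·1·3905 = 119071; y_6 = 4·3905 + 1·15124 = 30744.
  From (x_6, y_6) = (119071, 30744): x_7 = 4·119071 + 15·1·30744 = 937444; y_7 = 4·30744 + 1·119071 = 242047.
  From (x_7, y_7) = (937444, 242047): x_8 = 4·937444 + 15·1·242047 = 7380481; y_8 = 4·242047 + 1·937444 = 1905632.
Step 3: Verify x_8² - 15·y_8² = 54471499791361 - 54471499791360 = 1 (should be 1). ✓

(x_1, y_1) = (4, 1); (x_8, y_8) = (7380481, 1905632).


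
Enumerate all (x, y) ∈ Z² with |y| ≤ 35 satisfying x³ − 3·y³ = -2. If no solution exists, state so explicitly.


The equation is x³ - 3y³ = -2. For fixed y, x³ = 3·y³ − 2, so a solution requires the RHS to be a perfect cube.
Strategy: iterate y from -35 to 35, compute RHS = 3·y³ − 2, and check whether it is a (positive or negative) perfect cube.
Check small values of y:
  y = 0: RHS = -2 is not a perfect cube.
  y = 1: RHS = 1 = (1)³ ⇒ x = 1 works.
  y = -1: RHS = -5 is not a perfect cube.
  y = 2: RHS = 22 is not a perfect cube.
  y = -2: RHS = -26 is not a perfect cube.
  y = 3: RHS = 79 is not a perfect cube.
  y = -3: RHS = -83 is not a perfect cube.
Continuing the search up to |y| = 35 finds no further solutions beyond those listed.
Collected solutions: (1, 1).

Solutions (with |y| ≤ 35): (1, 1).


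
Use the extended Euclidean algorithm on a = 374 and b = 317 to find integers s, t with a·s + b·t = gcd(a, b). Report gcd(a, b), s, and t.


Euclidean algorithm on (374, 317) — divide until remainder is 0:
  374 = 1 · 317 + 57
  317 = 5 · 57 + 32
  57 = 1 · 32 + 25
  32 = 1 · 25 + 7
  25 = 3 · 7 + 4
  7 = 1 · 4 + 3
  4 = 1 · 3 + 1
  3 = 3 · 1 + 0
gcd(374, 317) = 1.
Track Bezout coefficients alongside the remainders: start with r₀ = 374 = a·1 + b·0 (s = 1, t = 0) and r₁ = 317 = a·0 + b·1 (s = 0, t = 1); each new remainder r_{k+1} = r_{k-1} − q_k·r_k inherits s_{k+1} = s_{k-1} − q_k·s_k, t_{k+1} = t_{k-1} − q_k·t_k, so r_k = a·s_k + b·t_k at every step:
  q = 1: r = 57, s = 1 − 1·0 = 1, t = 0 − 1·1 = -1  (check: 374·1 + 317·(-1) = 57)
  q = 5: r = 32, s = 0 − 5·1 = -5, t = 1 − 5·(-1) = 6  (check: 374·(-5) + 317·6 = 32)
  q = 1: r = 25, s = 1 − 1·(-5) = 6, t = -1 − 1·6 = -7  (check: 374·6 + 317·(-7) = 25)
  q = 1: r = 7, s = -5 − 1·6 = -11, t = 6 − 1·(-7) = 13  (check: 374·(-11) + 317·13 = 7)
  q = 3: r = 4, s = 6 − 3·(-11) = 39, t = -7 − 3·13 = -46  (check: 374·39 + 317·(-46) = 4)
  q = 1: r = 3, s = -11 − 1·39 = -50, t = 13 − 1·(-46) = 59  (check: 374·(-50) + 317·59 = 3)
  q = 1: r = 1, s = 39 − 1·(-50) = 89, t = -46 − 1·59 = -105  (check: 374·89 + 317·(-105) = 1)
The row with r = 1 (the gcd) gives the Bezout coefficients s = 89, t = -105.
Result: 374 · (89) + 317 · (-105) = 1.

gcd(374, 317) = 1; s = 89, t = -105 (check: 374·89 + 317·(-105) = 1).


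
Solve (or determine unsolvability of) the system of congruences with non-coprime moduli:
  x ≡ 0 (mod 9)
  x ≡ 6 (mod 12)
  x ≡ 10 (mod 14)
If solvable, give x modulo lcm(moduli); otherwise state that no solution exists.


Moduli 9, 12, 14 are not pairwise coprime, so CRT works modulo lcm(m_i) when all pairwise compatibility conditions hold.
Pairwise compatibility: gcd(m_i, m_j) must divide a_i - a_j for every pair.
Merge one congruence at a time:
  Start: x ≡ 0 (mod 9).
  Combine with x ≡ 6 (mod 12): gcd(9, 12) = 3; 6 - 0 = 6, which IS divisible by 3, so compatible.
    Write x = 0 + 9·t and substitute into x ≡ 6 (mod 12): 9·t ≡ 6 − 0 = 6 (mod 12).
    Divide the congruence (and modulus) by g = 3: 3·t ≡ 2 (mod 4).
    The inverse of 3 mod 4 is 3 (since 3·3 = 9 = 2·4 + 1), so t ≡ 3·2 = 6 ≡ 2 (mod 4).
    Then x = 0 + 9·2 = 18, valid modulo lcm(9, 12) = 36: x ≡ 18 (mod 36).
  Combine with x ≡ 10 (mod 14): gcd(36, 14) = 2; 10 - 18 = -8, which IS divisible by 2, so compatible.
    Write x = 18 + 36·t and substitute into x ≡ 10 (mod 14): 36·t ≡ 10 − 18 = -8 (mod 14).
    Divide the congruence (and modulus) by g = 2: 18·t ≡ -4 (mod 7).
    Reduce coefficients mod 7: 4·t ≡ 3 (mod 7).
    The inverse of 4 mod 7 is 2 (since 4·2 = 8 = 1·7 + 1), so t ≡ 2·3 = 6 ≡ 6 (mod 7).
    Then x = 18 + 36·6 = 234, valid modulo lcm(36, 14) = 252: x ≡ 234 (mod 252).
Verify: 234 mod 9 = 0, 234 mod 12 = 6, 234 mod 14 = 10.

x ≡ 234 (mod 252).


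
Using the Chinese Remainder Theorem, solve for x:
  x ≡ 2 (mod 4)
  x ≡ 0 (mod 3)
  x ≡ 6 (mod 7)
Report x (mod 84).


Moduli 4, 3, 7 are pairwise coprime; by CRT there is a unique solution modulo M = 4 · 3 · 7 = 84.
Solve pairwise, accumulating the modulus:
  Start with x ≡ 2 (mod 4).
  Combine with x ≡ 0 (mod 3): since gcd(4, 3) = 1, we get a unique residue mod 12.
    Write x = 2 + 4·t and substitute into x ≡ 0 (mod 3): 4·t ≡ 0 − 2 = -2 (mod 3).
    Reduce coefficients mod 3: 1·t ≡ 1 (mod 3).
    So t ≡ 1 (mod 3).
    Then x = 2 + 4·1 = 6, valid modulo lcm(4, 3) = 12: x ≡ 6 (mod 12).
  Combine with x ≡ 6 (mod 7): since gcd(12, 7) = 1, we get a unique residue mod 84.
    Write x = 6 + 12·t and substitute into x ≡ 6 (mod 7): 12·t ≡ 6 − 6 = 0 (mod 7).
    Reduce coefficients mod 7: 5·t ≡ 0 (mod 7).
    The inverse of 5 mod 7 is 3 (since 5·3 = 15 = 2·7 + 1), so t ≡ 3·0 = 0 ≡ 0 (mod 7).
    Then x = 6 + 12·0 = 6, valid modulo lcm(12, 7) = 84: x ≡ 6 (mod 84).
Verify: 6 mod 4 = 2 ✓, 6 mod 3 = 0 ✓, 6 mod 7 = 6 ✓.

x ≡ 6 (mod 84).


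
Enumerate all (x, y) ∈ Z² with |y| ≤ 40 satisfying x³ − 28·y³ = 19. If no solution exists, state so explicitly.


The equation is x³ - 28y³ = 19. For fixed y, x³ = 28·y³ + 19, so a solution requires the RHS to be a perfect cube.
Strategy: iterate y from -40 to 40, compute RHS = 28·y³ + 19, and check whether it is a (positive or negative) perfect cube.
Check small values of y:
  y = 0: RHS = 19 is not a perfect cube.
  y = 1: RHS = 47 is not a perfect cube.
  y = -1: RHS = -9 is not a perfect cube.
  y = 2: RHS = 243 is not a perfect cube.
  y = -2: RHS = -205 is not a perfect cube.
  y = 3: RHS = 775 is not a perfect cube.
  y = -3: RHS = -737 is not a perfect cube.
Continuing the search up to |y| = 40 finds no solutions either.
No (x, y) in the scanned range satisfies the equation.

No integer solutions with |y| ≤ 40.


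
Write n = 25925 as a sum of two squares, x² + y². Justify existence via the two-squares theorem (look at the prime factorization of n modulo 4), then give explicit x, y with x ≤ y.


Step 1: Factor n = 25925 = 5^2 · 17 · 61.
Step 2: Check the mod-4 condition on each prime factor: 5 ≡ 1 (mod 4), exponent 2; 17 ≡ 1 (mod 4), exponent 1; 61 ≡ 1 (mod 4), exponent 1.
All primes ≡ 3 (mod 4) appear to even exponent (or don't appear), so by the two-squares theorem n IS expressible as a sum of two squares.
Step 3: Build a representation. Group n = k² · m with k = 5 and m = 17 · 61 = 1037 (a product of primes ≡ 1 (mod 4)); a representation of m scales to one of n via (k·x)² + (k·y)² = k²(x² + y²). Each prime p ≡ 1 (mod 4) is itself a sum of two squares; find a² by testing p − a² for a perfect square:
  17: 17 − 1² = 16 = 4² ⇒ 17 = 1² + 4².
  61: 61 − 1² = 60, 61 − 2² = 57, 61 − 3² = 52, 61 − 4² = 45, 61 − 5² = 36 = 6² ⇒ 61 = 5² + 6².
  Combine using the Brahmagupta–Fibonacci identity (a² + b²)(c² + d²) = (ac − bd)² + (ad + bc)² = (ac + bd)² + (ad − bc)²:
  17 · 61 = 1037: from (1² + 4²)(5² + 6²), take (1·5 − 4·6, 1·6 + 4·5) = (5 − 24, 6 + 20) = (-19, 26); dropping signs (only squares matter) gives (19, 26); check 19² + 26² = 361 + 676 = 1037 ✓.
  Scale by k = 5: (5·19, 5·26) = (95, 130).
Step 4: Order so x ≤ y and verify: 95² + 130² = 9025 + 16900 = 25925 = n. ✓

n = 25925 = 95² + 130² (one valid representation with x ≤ y).


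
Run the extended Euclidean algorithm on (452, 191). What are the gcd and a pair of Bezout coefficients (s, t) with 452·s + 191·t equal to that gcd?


Euclidean algorithm on (452, 191) — divide until remainder is 0:
  452 = 2 · 191 + 70
  191 = 2 · 70 + 51
  70 = 1 · 51 + 19
  51 = 2 · 19 + 13
  19 = 1 · 13 + 6
  13 = 2 · 6 + 1
  6 = 6 · 1 + 0
gcd(452, 191) = 1.
Track Bezout coefficients alongside the remainders: start with r₀ = 452 = a·1 + b·0 (s = 1, t = 0) and r₁ = 191 = a·0 + b·1 (s = 0, t = 1); each new remainder r_{k+1} = r_{k-1} − q_k·r_k inherits s_{k+1} = s_{k-1} − q_k·s_k, t_{k+1} = t_{k-1} − q_k·t_k, so r_k = a·s_k + b·t_k at every step:
  q = 2: r = 70, s = 1 − 2·0 = 1, t = 0 − 2·1 = -2  (check: 452·1 + 191·(-2) = 70)
  q = 2: r = 51, s = 0 − 2·1 = -2, t = 1 − 2·(-2) = 5  (check: 452·(-2) + 191·5 = 51)
  q = 1: r = 19, s = 1 − 1·(-2) = 3, t = -2 − 1·5 = -7  (check: 452·3 + 191·(-7) = 19)
  q = 2: r = 13, s = -2 − 2·3 = -8, t = 5 − 2·(-7) = 19  (check: 452·(-8) + 191·19 = 13)
  q = 1: r = 6, s = 3 − 1·(-8) = 11, t = -7 − 1·19 = -26  (check: 452·11 + 191·(-26) = 6)
  q = 2: r = 1, s = -8 − 2·11 = -30, t = 19 − 2·(-26) = 71  (check: 452·(-30) + 191·71 = 1)
The row with r = 1 (the gcd) gives the Bezout coefficients s = -30, t = 71.
Result: 452 · (-30) + 191 · (71) = 1.

gcd(452, 191) = 1; s = -30, t = 71 (check: 452·(-30) + 191·71 = 1).


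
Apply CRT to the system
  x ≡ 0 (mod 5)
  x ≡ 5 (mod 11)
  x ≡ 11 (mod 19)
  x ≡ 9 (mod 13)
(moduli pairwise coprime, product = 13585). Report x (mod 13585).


Product of moduli M = 5 · 11 · 19 · 13 = 13585.
Merge one congruence at a time:
  Start: x ≡ 0 (mod 5).
  Combine with x ≡ 5 (mod 11); new modulus lcm = 55.
    Write x = 0 + 5·t and substitute into x ≡ 5 (mod 11): 5·t ≡ 5 − 0 = 5 (mod 11).
    The inverse of 5 mod 11 is 9 (since 5·9 = 45 = 4·11 + 1), so t ≡ 9·5 = 45 ≡ 1 (mod 11).
    Then x = 0 + 5·1 = 5, valid modulo lcm(5, 11) = 55: x ≡ 5 (mod 55).
  Combine with x ≡ 11 (mod 19); new modulus lcm = 1045.
    Write x = 5 + 55·t and substitute into x ≡ 11 (mod 19): 55·t ≡ 11 − 5 = 6 (mod 19).
    Reduce coefficients mod 19: 17·t ≡ 6 (mod 19).
    The inverse of 17 mod 19 is 9 (since 17·9 = 153 = 8·19 + 1), so t ≡ 9·6 = 54 ≡ 16 (mod 19).
    Then x = 5 + 55·16 = 885, valid modulo lcm(55, 19) = 1045: x ≡ 885 (mod 1045).
  Combine with x ≡ 9 (mod 13); new modulus lcm = 13585.
    Write x = 885 + 1045·t and substitute into x ≡ 9 (mod 13): 1045·t ≡ 9 − 885 = -876 (mod 13).
    Reduce coefficients mod 13: 5·t ≡ 8 (mod 13).
    The inverse of 5 mod 13 is 8 (since 5·8 = 40 = 3·13 + 1), so t ≡ 8·8 = 64 ≡ 12 (mod 13).
    Then x = 885 + 1045·12 = 13425, valid modulo lcm(1045, 13) = 13585: x ≡ 13425 (mod 13585).
Verify against each original: 13425 mod 5 = 0, 13425 mod 11 = 5, 13425 mod 19 = 11, 13425 mod 13 = 9.

x ≡ 13425 (mod 13585).


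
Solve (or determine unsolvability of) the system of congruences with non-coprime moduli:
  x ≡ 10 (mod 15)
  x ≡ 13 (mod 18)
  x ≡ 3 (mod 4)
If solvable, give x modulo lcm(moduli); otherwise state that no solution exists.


Moduli 15, 18, 4 are not pairwise coprime, so CRT works modulo lcm(m_i) when all pairwise compatibility conditions hold.
Pairwise compatibility: gcd(m_i, m_j) must divide a_i - a_j for every pair.
Merge one congruence at a time:
  Start: x ≡ 10 (mod 15).
  Combine with x ≡ 13 (mod 18): gcd(15, 18) = 3; 13 - 10 = 3, which IS divisible by 3, so compatible.
    Write x = 10 + 15·t and substitute into x ≡ 13 (mod 18): 15·t ≡ 13 − 10 = 3 (mod 18).
    Divide the congruence (and modulus) by g = 3: 5·t ≡ 1 (mod 6).
    The inverse of 5 mod 6 is 5 (since 5·5 = 25 = 4·6 + 1), so t ≡ 5·1 = 5 ≡ 5 (mod 6).
    Then x = 10 + 15·5 = 85, valid modulo lcm(15, 18) = 90: x ≡ 85 (mod 90).
  Combine with x ≡ 3 (mod 4): gcd(90, 4) = 2; 3 - 85 = -82, which IS divisible by 2, so compatible.
    Write x = 85 + 90·t and substitute into x ≡ 3 (mod 4): 90·t ≡ 3 − 85 = -82 (mod 4).
    Divide the congruence (and modulus) by g = 2: 45·t ≡ -41 (mod 2).
    Reduce coefficients mod 2: 1·t ≡ 1 (mod 2).
    So t ≡ 1 (mod 2).
    Then x = 85 + 90·1 = 175, valid modulo lcm(90, 4) = 180: x ≡ 175 (mod 180).
Verify: 175 mod 15 = 10, 175 mod 18 = 13, 175 mod 4 = 3.

x ≡ 175 (mod 180).


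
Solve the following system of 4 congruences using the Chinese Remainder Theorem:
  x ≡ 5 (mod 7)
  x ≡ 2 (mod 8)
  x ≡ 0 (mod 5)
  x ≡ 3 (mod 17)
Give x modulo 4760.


Product of moduli M = 7 · 8 · 5 · 17 = 4760.
Merge one congruence at a time:
  Start: x ≡ 5 (mod 7).
  Combine with x ≡ 2 (mod 8); new modulus lcm = 56.
    Write x = 5 + 7·t and substitute into x ≡ 2 (mod 8): 7·t ≡ 2 − 5 = -3 (mod 8).
    Reduce coefficients mod 8: 7·t ≡ 5 (mod 8).
    The inverse of 7 mod 8 is 7 (since 7·7 = 49 = 6·8 + 1), so t ≡ 7·5 = 35 ≡ 3 (mod 8).
    Then x = 5 + 7·3 = 26, valid modulo lcm(7, 8) = 56: x ≡ 26 (mod 56).
  Combine with x ≡ 0 (mod 5); new modulus lcm = 280.
    Write x = 26 + 56·t and substitute into x ≡ 0 (mod 5): 56·t ≡ 0 − 26 = -26 (mod 5).
    Reduce coefficients mod 5: 1·t ≡ 4 (mod 5).
    So t ≡ 4 (mod 5).
    Then x = 26 + 56·4 = 250, valid modulo lcm(56, 5) = 280: x ≡ 250 (mod 280).
  Combine with x ≡ 3 (mod 17); new modulus lcm = 4760.
    Write x = 250 + 280·t and substitute into x ≡ 3 (mod 17): 280·t ≡ 3 − 250 = -247 (mod 17).
    Reduce coefficients mod 17: 8·t ≡ 8 (mod 17).
    The inverse of 8 mod 17 is 15 (since 8·15 = 120 = 7·17 + 1), so t ≡ 15·8 = 120 ≡ 1 (mod 17).
    Then x = 250 + 280·1 = 530, valid modulo lcm(280, 17) = 4760: x ≡ 530 (mod 4760).
Verify against each original: 530 mod 7 = 5, 530 mod 8 = 2, 530 mod 5 = 0, 530 mod 17 = 3.

x ≡ 530 (mod 4760).


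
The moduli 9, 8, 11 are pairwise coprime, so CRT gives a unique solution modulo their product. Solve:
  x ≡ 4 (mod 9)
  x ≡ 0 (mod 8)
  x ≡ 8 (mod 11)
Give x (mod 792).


Moduli 9, 8, 11 are pairwise coprime; by CRT there is a unique solution modulo M = 9 · 8 · 11 = 792.
Solve pairwise, accumulating the modulus:
  Start with x ≡ 4 (mod 9).
  Combine with x ≡ 0 (mod 8): since gcd(9, 8) = 1, we get a unique residue mod 72.
    Write x = 4 + 9·t and substitute into x ≡ 0 (mod 8): 9·t ≡ 0 − 4 = -4 (mod 8).
    Reduce coefficients mod 8: 1·t ≡ 4 (mod 8).
    So t ≡ 4 (mod 8).
    Then x = 4 + 9·4 = 40, valid modulo lcm(9, 8) = 72: x ≡ 40 (mod 72).
  Combine with x ≡ 8 (mod 11): since gcd(72, 11) = 1, we get a unique residue mod 792.
    Write x = 40 + 72·t and substitute into x ≡ 8 (mod 11): 72·t ≡ 8 − 40 = -32 (mod 11).
    Reduce coefficients mod 11: 6·t ≡ 1 (mod 11).
    The inverse of 6 mod 11 is 2 (since 6·2 = 12 = 1·11 + 1), so t ≡ 2·1 = 2 ≡ 2 (mod 11).
    Then x = 40 + 72·2 = 184, valid modulo lcm(72, 11) = 792: x ≡ 184 (mod 792).
Verify: 184 mod 9 = 4 ✓, 184 mod 8 = 0 ✓, 184 mod 11 = 8 ✓.

x ≡ 184 (mod 792).


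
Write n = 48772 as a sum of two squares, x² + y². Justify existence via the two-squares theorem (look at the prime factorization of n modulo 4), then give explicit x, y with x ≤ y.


Step 1: Factor n = 48772 = 2^2 · 89 · 137.
Step 2: Check the mod-4 condition on each prime factor: 2 = 2 (special); 89 ≡ 1 (mod 4), exponent 1; 137 ≡ 1 (mod 4), exponent 1.
All primes ≡ 3 (mod 4) appear to even exponent (or don't appear), so by the two-squares theorem n IS expressible as a sum of two squares.
Step 3: Build a representation. Group n = k² · m with k = 2 and m = 89 · 137 = 12193 (a product of primes ≡ 1 (mod 4)); a representation of m scales to one of n via (k·x)² + (k·y)² = k²(x² + y²). Each prime p ≡ 1 (mod 4) is itself a sum of two squares; find a² by testing p − a² for a perfect square:
  89: 89 − 1² = 88, 89 − 2² = 85, 89 − 3² = 80, 89 − 4² = 73, 89 − 5² = 64 = 8² ⇒ 89 = 5² + 8².
  137: 137 − 1² = 136, 137 − 2² = 133, 137 − 3² = 128, 137 − 4² = 121 = 11² ⇒ 137 = 4² + 11².
  Combine using the Brahmagupta–Fibonacci identity (a² + b²)(c² + d²) = (ac − bd)² + (ad + bc)² = (ac + bd)² + (ad − bc)²:
  89 · 137 = 12193: from (5² + 8²)(4² + 11²), take (5·4 − 8·11, 5·11 + 8·4) = (20 − 88, 55 + 32) = (-68, 87); dropping signs (only squares matter) gives (68, 87); check 68² + 87² = 4624 + 7569 = 12193 ✓.
  Scale by k = 2: (2·68, 2·87) = (136, 174).
Step 4: Order so x ≤ y and verify: 136² + 174² = 18496 + 30276 = 48772 = n. ✓

n = 48772 = 136² + 174² (one valid representation with x ≤ y).


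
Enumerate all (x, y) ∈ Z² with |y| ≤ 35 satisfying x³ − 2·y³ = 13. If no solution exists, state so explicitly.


The equation is x³ - 2y³ = 13. For fixed y, x³ = 2·y³ + 13, so a solution requires the RHS to be a perfect cube.
Strategy: iterate y from -35 to 35, compute RHS = 2·y³ + 13, and check whether it is a (positive or negative) perfect cube.
Check small values of y:
  y = 0: RHS = 13 is not a perfect cube.
  y = 1: RHS = 15 is not a perfect cube.
  y = -1: RHS = 11 is not a perfect cube.
  y = 2: RHS = 29 is not a perfect cube.
  y = -2: RHS = -3 is not a perfect cube.
  y = 3: RHS = 67 is not a perfect cube.
  y = -3: RHS = -41 is not a perfect cube.
Continuing the search up to |y| = 35 finds no solutions either.
No (x, y) in the scanned range satisfies the equation.

No integer solutions with |y| ≤ 35.


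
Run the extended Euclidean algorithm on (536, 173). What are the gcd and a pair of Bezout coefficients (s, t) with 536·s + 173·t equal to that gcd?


Euclidean algorithm on (536, 173) — divide until remainder is 0:
  536 = 3 · 173 + 17
  173 = 10 · 17 + 3
  17 = 5 · 3 + 2
  3 = 1 · 2 + 1
  2 = 2 · 1 + 0
gcd(536, 173) = 1.
Track Bezout coefficients alongside the remainders: start with r₀ = 536 = a·1 + b·0 (s = 1, t = 0) and r₁ = 173 = a·0 + b·1 (s = 0, t = 1); each new remainder r_{k+1} = r_{k-1} − q_k·r_k inherits s_{k+1} = s_{k-1} − q_k·s_k, t_{k+1} = t_{k-1} − q_k·t_k, so r_k = a·s_k + b·t_k at every step:
  q = 3: r = 17, s = 1 − 3·0 = 1, t = 0 − 3·1 = -3  (check: 536·1 + 173·(-3) = 17)
  q = 10: r = 3, s = 0 − 10·1 = -10, t = 1 − 10·(-3) = 31  (check: 536·(-10) + 173·31 = 3)
  q = 5: r = 2, s = 1 − 5·(-10) = 51, t = -3 − 5·31 = -158  (check: 536·51 + 173·(-158) = 2)
  q = 1: r = 1, s = -10 − 1·51 = -61, t = 31 − 1·(-158) = 189  (check: 536·(-61) + 173·189 = 1)
The row with r = 1 (the gcd) gives the Bezout coefficients s = -61, t = 189.
Result: 536 · (-61) + 173 · (189) = 1.

gcd(536, 173) = 1; s = -61, t = 189 (check: 536·(-61) + 173·189 = 1).


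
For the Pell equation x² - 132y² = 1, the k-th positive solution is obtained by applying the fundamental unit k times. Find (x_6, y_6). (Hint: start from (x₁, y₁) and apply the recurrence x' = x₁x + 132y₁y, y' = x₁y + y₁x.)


Step 1: Find the fundamental solution (x₁, y₁) of x² - 132y² = 1.
  Expand √132 as a continued fraction. a₀ = ⌊√132⌋ = 11; iterate m_{k+1} = d_k·a_k − m_k, d_{k+1} = (132 − m_{k+1}²)/d_k, a_{k+1} = ⌊(a₀ + m_{k+1})/d_{k+1}⌋ (starting m₀ = 0, d₀ = 1), with convergents p_k = a_k·p_{k-1} + p_{k-2}, q_k = a_k·q_{k-1} + q_{k-2} (p₋₁ = 1, q₋₁ = 0):
  k = 0: a₀ = 11; p₀/q₀ = 11/1; p₀² − 132·q₀² = 121 − 132 = -11.
  k = 1: m = 11, d = 11, a = ⌊(11 + 11)/11⌋ = 2; p/q = (2·11 + 1)/(2·1 + 0) = 23/2; p² − 132·q² = 529 − 528 = 1.
  The first convergent with p² − 132·q² = 1 gives the fundamental solution (x₁, y₁) = (23, 2).
Step 2: Apply the recurrence (x_{n+1}, y_{n+1}) = (x₁x_n + 132y₁y_n, x₁y_n + y₁x_n) repeatedly.
  From (x_1, y_1) = (23, 2): x_2 = 23·23 + 132·2·2 = 1057; y_2 = 23·2 + 2·23 = 92.
  From (x_2, y_2) = (1057, 92): x_3 = 23·1057 + 132·2·92 = 48599; y_3 = 23·92 + 2·1057 = 4230.
  From (x_3, y_3) = (48599, 4230): x_4 = 23·48599 + 132·2·4230 = 2234497; y_4 = 23·4230 + 2·48599 = 194488.
  From (x_4, y_4) = (2234497, 194488): x_5 = 23·2234497 + 132·2·194488 = 102738263; y_5 = 23·194488 + 2·2234497 = 8942218.
  From (x_5, y_5) = (102738263, 8942218): x_6 = 23·102738263 + 132·2·8942218 = 4723725601; y_6 = 23·8942218 + 2·102738263 = 411147540.
Step 3: Verify x_6² - 132·y_6² = 22313583553542811201 - 22313583553542811200 = 1 (should be 1). ✓

(x_1, y_1) = (23, 2); (x_6, y_6) = (4723725601, 411147540).


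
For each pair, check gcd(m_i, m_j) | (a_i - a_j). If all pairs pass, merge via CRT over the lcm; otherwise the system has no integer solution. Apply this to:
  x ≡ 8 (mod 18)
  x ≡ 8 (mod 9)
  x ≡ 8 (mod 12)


Moduli 18, 9, 12 are not pairwise coprime, so CRT works modulo lcm(m_i) when all pairwise compatibility conditions hold.
Pairwise compatibility: gcd(m_i, m_j) must divide a_i - a_j for every pair.
Merge one congruence at a time:
  Start: x ≡ 8 (mod 18).
  Combine with x ≡ 8 (mod 9): gcd(18, 9) = 9; 8 - 8 = 0, which IS divisible by 9, so compatible.
    Write x = 8 + 18·t and substitute into x ≡ 8 (mod 9): 18·t ≡ 8 − 8 = 0 (mod 9).
    Divide the congruence (and modulus) by g = 9: 2·t ≡ 0 (mod 1).
    Modulo 1 every t works; take t = 0.
    Then x = 8 + 18·0 = 8, valid modulo lcm(18, 9) = 18: x ≡ 8 (mod 18).
  Combine with x ≡ 8 (mod 12): gcd(18, 12) = 6; 8 - 8 = 0, which IS divisible by 6, so compatible.
    Write x = 8 + 18·t and substitute into x ≡ 8 (mod 12): 18·t ≡ 8 − 8 = 0 (mod 12).
    Divide the congruence (and modulus) by g = 6: 3·t ≡ 0 (mod 2).
    Reduce coefficients mod 2: 1·t ≡ 0 (mod 2).
    So t ≡ 0 (mod 2).
    Then x = 8 + 18·0 = 8, valid modulo lcm(18, 12) = 36: x ≡ 8 (mod 36).
Verify: 8 mod 18 = 8, 8 mod 9 = 8, 8 mod 12 = 8.

x ≡ 8 (mod 36).


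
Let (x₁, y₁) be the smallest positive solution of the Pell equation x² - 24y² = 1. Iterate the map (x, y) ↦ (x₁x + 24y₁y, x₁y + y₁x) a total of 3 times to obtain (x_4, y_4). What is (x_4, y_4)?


Step 1: Find the fundamental solution (x₁, y₁) of x² - 24y² = 1.
  Expand √24 as a continued fraction. a₀ = ⌊√24⌋ = 4; iterate m_{k+1} = d_k·a_k − m_k, d_{k+1} = (24 − m_{k+1}²)/d_k, a_{k+1} = ⌊(a₀ + m_{k+1})/d_{k+1}⌋ (starting m₀ = 0, d₀ = 1), with convergents p_k = a_k·p_{k-1} + p_{k-2}, q_k = a_k·q_{k-1} + q_{k-2} (p₋₁ = 1, q₋₁ = 0):
  k = 0: a₀ = 4; p₀/q₀ = 4/1; p₀² − 24·q₀² = 16 − 24 = -8.
  k = 1: m = 4, d = 8, a = ⌊(4 + 4)/8⌋ = 1; p/q = (1·4 + 1)/(1·1 + 0) = 5/1; p² − 24·q² = 25 − 24 = 1.
  The first convergent with p² − 24·q² = 1 gives the fundamental solution (x₁, y₁) = (5, 1).
Step 2: Apply the recurrence (x_{n+1}, y_{n+1}) = (x₁x_n + 24y₁y_n, x₁y_n + y₁x_n) repeatedly.
  From (x_1, y_1) = (5, 1): x_2 = 5·5 + 24·1·1 = 49; y_2 = 5·1 + 1·5 = 10.
  From (x_2, y_2) = (49, 10): x_3 = 5·49 + 24·1·10 = 485; y_3 = 5·10 + 1·49 = 99.
  From (x_3, y_3) = (485, 99): x_4 = 5·485 + 24·1·99 = 4801; y_4 = 5·99 + 1·485 = 980.
Step 3: Verify x_4² - 24·y_4² = 23049601 - 23049600 = 1 (should be 1). ✓

(x_1, y_1) = (5, 1); (x_4, y_4) = (4801, 980).


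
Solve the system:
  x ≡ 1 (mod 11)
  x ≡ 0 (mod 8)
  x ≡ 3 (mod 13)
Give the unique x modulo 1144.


Moduli 11, 8, 13 are pairwise coprime; by CRT there is a unique solution modulo M = 11 · 8 · 13 = 1144.
Solve pairwise, accumulating the modulus:
  Start with x ≡ 1 (mod 11).
  Combine with x ≡ 0 (mod 8): since gcd(11, 8) = 1, we get a unique residue mod 88.
    Write x = 1 + 11·t and substitute into x ≡ 0 (mod 8): 11·t ≡ 0 − 1 = -1 (mod 8).
    Reduce coefficients mod 8: 3·t ≡ 7 (mod 8).
    The inverse of 3 mod 8 is 3 (since 3·3 = 9 = 1·8 + 1), so t ≡ 3·7 = 21 ≡ 5 (mod 8).
    Then x = 1 + 11·5 = 56, valid modulo lcm(11, 8) = 88: x ≡ 56 (mod 88).
  Combine with x ≡ 3 (mod 13): since gcd(88, 13) = 1, we get a unique residue mod 1144.
    Write x = 56 + 88·t and substitute into x ≡ 3 (mod 13): 88·t ≡ 3 − 56 = -53 (mod 13).
    Reduce coefficients mod 13: 10·t ≡ 12 (mod 13).
    The inverse of 10 mod 13 is 4 (since 10·4 = 40 = 3·13 + 1), so t ≡ 4·12 = 48 ≡ 9 (mod 13).
    Then x = 56 + 88·9 = 848, valid modulo lcm(88, 13) = 1144: x ≡ 848 (mod 1144).
Verify: 848 mod 11 = 1 ✓, 848 mod 8 = 0 ✓, 848 mod 13 = 3 ✓.

x ≡ 848 (mod 1144).


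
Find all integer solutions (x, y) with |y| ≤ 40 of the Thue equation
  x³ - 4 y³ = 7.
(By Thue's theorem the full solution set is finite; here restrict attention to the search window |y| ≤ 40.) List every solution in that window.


The equation is x³ - 4y³ = 7. For fixed y, x³ = 4·y³ + 7, so a solution requires the RHS to be a perfect cube.
Strategy: iterate y from -40 to 40, compute RHS = 4·y³ + 7, and check whether it is a (positive or negative) perfect cube.
Check small values of y:
  y = 0: RHS = 7 is not a perfect cube.
  y = 1: RHS = 11 is not a perfect cube.
  y = -1: RHS = 3 is not a perfect cube.
  y = 2: RHS = 39 is not a perfect cube.
  y = -2: RHS = -25 is not a perfect cube.
  y = 3: RHS = 115 is not a perfect cube.
  y = -3: RHS = -101 is not a perfect cube.
Continuing the search up to |y| = 40 finds no solutions either.
No (x, y) in the scanned range satisfies the equation.

No integer solutions with |y| ≤ 40.


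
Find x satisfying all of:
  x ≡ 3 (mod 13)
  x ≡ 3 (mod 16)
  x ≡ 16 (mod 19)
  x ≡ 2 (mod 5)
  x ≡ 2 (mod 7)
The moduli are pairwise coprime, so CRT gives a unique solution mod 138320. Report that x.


Product of moduli M = 13 · 16 · 19 · 5 · 7 = 138320.
Merge one congruence at a time:
  Start: x ≡ 3 (mod 13).
  Combine with x ≡ 3 (mod 16); new modulus lcm = 208.
    Write x = 3 + 13·t and substitute into x ≡ 3 (mod 16): 13·t ≡ 3 − 3 = 0 (mod 16).
    The inverse of 13 mod 16 is 5 (since 13·5 = 65 = 4·16 + 1), so t ≡ 5·0 = 0 ≡ 0 (mod 16).
    Then x = 3 + 13·0 = 3, valid modulo lcm(13, 16) = 208: x ≡ 3 (mod 208).
  Combine with x ≡ 16 (mod 19); new modulus lcm = 3952.
    Write x = 3 + 208·t and substitute into x ≡ 16 (mod 19): 208·t ≡ 16 − 3 = 13 (mod 19).
    Reduce coefficients mod 19: 18·t ≡ 13 (mod 19).
    The inverse of 18 mod 19 is 18 (since 18·18 = 324 = 17·19 + 1), so t ≡ 18·13 = 234 ≡ 6 (mod 19).
    Then x = 3 + 208·6 = 1251, valid modulo lcm(208, 19) = 3952: x ≡ 1251 (mod 3952).
  Combine with x ≡ 2 (mod 5); new modulus lcm = 19760.
    Write x = 1251 + 3952·t and substitute into x ≡ 2 (mod 5): 3952·t ≡ 2 − 1251 = -1249 (mod 5).
    Reduce coefficients mod 5: 2·t ≡ 1 (mod 5).
    The inverse of 2 mod 5 is 3 (since 2·3 = 6 = 1·5 + 1), so t ≡ 3·1 = 3 ≡ 3 (mod 5).
    Then x = 1251 + 3952·3 = 13107, valid modulo lcm(3952, 5) = 19760: x ≡ 13107 (mod 19760).
  Combine with x ≡ 2 (mod 7); new modulus lcm = 138320.
    Write x = 13107 + 19760·t and substitute into x ≡ 2 (mod 7): 19760·t ≡ 2 − 13107 = -13105 (mod 7).
    Reduce coefficients mod 7: 6·t ≡ 6 (mod 7).
    The inverse of 6 mod 7 is 6 (since 6·6 = 36 = 5·7 + 1), so t ≡ 6·6 = 36 ≡ 1 (mod 7).
    Then x = 13107 + 19760·1 = 32867, valid modulo lcm(19760, 7) = 138320: x ≡ 32867 (mod 138320).
Verify against each original: 32867 mod 13 = 3, 32867 mod 16 = 3, 32867 mod 19 = 16, 32867 mod 5 = 2, 32867 mod 7 = 2.

x ≡ 32867 (mod 138320).


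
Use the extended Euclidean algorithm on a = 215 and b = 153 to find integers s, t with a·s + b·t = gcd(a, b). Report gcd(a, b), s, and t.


Euclidean algorithm on (215, 153) — divide until remainder is 0:
  215 = 1 · 153 + 62
  153 = 2 · 62 + 29
  62 = 2 · 29 + 4
  29 = 7 · 4 + 1
  4 = 4 · 1 + 0
gcd(215, 153) = 1.
Track Bezout coefficients alongside the remainders: start with r₀ = 215 = a·1 + b·0 (s = 1, t = 0) and r₁ = 153 = a·0 + b·1 (s = 0, t = 1); each new remainder r_{k+1} = r_{k-1} − q_k·r_k inherits s_{k+1} = s_{k-1} − q_k·s_k, t_{k+1} = t_{k-1} − q_k·t_k, so r_k = a·s_k + b·t_k at every step:
  q = 1: r = 62, s = 1 − 1·0 = 1, t = 0 − 1·1 = -1  (check: 215·1 + 153·(-1) = 62)
  q = 2: r = 29, s = 0 − 2·1 = -2, t = 1 − 2·(-1) = 3  (check: 215·(-2) + 153·3 = 29)
  q = 2: r = 4, s = 1 − 2·(-2) = 5, t = -1 − 2·3 = -7  (check: 215·5 + 153·(-7) = 4)
  q = 7: r = 1, s = -2 − 7·5 = -37, t = 3 − 7·(-7) = 52  (check: 215·(-37) + 153·52 = 1)
The row with r = 1 (the gcd) gives the Bezout coefficients s = -37, t = 52.
Result: 215 · (-37) + 153 · (52) = 1.

gcd(215, 153) = 1; s = -37, t = 52 (check: 215·(-37) + 153·52 = 1).


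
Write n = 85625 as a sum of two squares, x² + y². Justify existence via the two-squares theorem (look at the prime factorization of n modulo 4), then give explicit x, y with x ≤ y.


Step 1: Factor n = 85625 = 5^4 · 137.
Step 2: Check the mod-4 condition on each prime factor: 5 ≡ 1 (mod 4), exponent 4; 137 ≡ 1 (mod 4), exponent 1.
All primes ≡ 3 (mod 4) appear to even exponent (or don't appear), so by the two-squares theorem n IS expressible as a sum of two squares.
Step 3: Build a representation. Group n = k² · m with k = 5 and m = 5 · 5 · 137 = 3425 (a product of primes ≡ 1 (mod 4)); a representation of m scales to one of n via (k·x)² + (k·y)² = k²(x² + y²). Each prime p ≡ 1 (mod 4) is itself a sum of two squares; find a² by testing p − a² for a perfect square:
  5: 5 − 1² = 4 = 2² ⇒ 5 = 1² + 2².
  137: 137 − 1² = 136, 137 − 2² = 133, 137 − 3² = 128, 137 − 4² = 121 = 11² ⇒ 137 = 4² + 11².
  Combine using the Brahmagupta–Fibonacci identity (a² + b²)(c² + d²) = (ac − bd)² + (ad + bc)² = (ac + bd)² + (ad − bc)²:
  5 · 5 = 25: from (1² + 2²)(1² + 2²), take (1·1 − 2·2, 1·2 + 2·1) = (1 − 4, 2 + 2) = (-3, 4); dropping signs (only squares matter) gives (3, 4); check 3² + 4² = 9 + 16 = 25 ✓.
  25 · 137 = 3425: from (3² + 4²)(4² + 11²), take (3·4 − 4·11, 3·11 + 4·4) = (12 − 44, 33 + 16) = (-32, 49); dropping signs (only squares matter) gives (32, 49); check 32² + 49² = 1024 + 2401 = 3425 ✓.
  Scale by k = 5: (5·32, 5·49) = (160, 245).
Step 4: Order so x ≤ y and verify: 160² + 245² = 25600 + 60025 = 85625 = n. ✓

n = 85625 = 160² + 245² (one valid representation with x ≤ y).


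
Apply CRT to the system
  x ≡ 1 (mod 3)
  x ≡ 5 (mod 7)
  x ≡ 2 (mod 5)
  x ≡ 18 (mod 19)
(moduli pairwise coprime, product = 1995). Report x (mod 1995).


Product of moduli M = 3 · 7 · 5 · 19 = 1995.
Merge one congruence at a time:
  Start: x ≡ 1 (mod 3).
  Combine with x ≡ 5 (mod 7); new modulus lcm = 21.
    Write x = 1 + 3·t and substitute into x ≡ 5 (mod 7): 3·t ≡ 5 − 1 = 4 (mod 7).
    The inverse of 3 mod 7 is 5 (since 3·5 = 15 = 2·7 + 1), so t ≡ 5·4 = 20 ≡ 6 (mod 7).
    Then x = 1 + 3·6 = 19, valid modulo lcm(3, 7) = 21: x ≡ 19 (mod 21).
  Combine with x ≡ 2 (mod 5); new modulus lcm = 105.
    Write x = 19 + 21·t and substitute into x ≡ 2 (mod 5): 21·t ≡ 2 − 19 = -17 (mod 5).
    Reduce coefficients mod 5: 1·t ≡ 3 (mod 5).
    So t ≡ 3 (mod 5).
    Then x = 19 + 21·3 = 82, valid modulo lcm(21, 5) = 105: x ≡ 82 (mod 105).
  Combine with x ≡ 18 (mod 19); new modulus lcm = 1995.
    Write x = 82 + 105·t and substitute into x ≡ 18 (mod 19): 105·t ≡ 18 − 82 = -64 (mod 19).
    Reduce coefficients mod 19: 10·t ≡ 12 (mod 19).
    The inverse of 10 mod 19 is 2 (since 10·2 = 20 = 1·19 + 1), so t ≡ 2·12 = 24 ≡ 5 (mod 19).
    Then x = 82 + 105·5 = 607, valid modulo lcm(105, 19) = 1995: x ≡ 607 (mod 1995).
Verify against each original: 607 mod 3 = 1, 607 mod 7 = 5, 607 mod 5 = 2, 607 mod 19 = 18.

x ≡ 607 (mod 1995).


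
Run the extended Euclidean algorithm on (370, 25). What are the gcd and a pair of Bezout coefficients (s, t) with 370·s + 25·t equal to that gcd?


Euclidean algorithm on (370, 25) — divide until remainder is 0:
  370 = 14 · 25 + 20
  25 = 1 · 20 + 5
  20 = 4 · 5 + 0
gcd(370, 25) = 5.
Track Bezout coefficients alongside the remainders: start with r₀ = 370 = a·1 + b·0 (s = 1, t = 0) and r₁ = 25 = a·0 + b·1 (s = 0, t = 1); each new remainder r_{k+1} = r_{k-1} − q_k·r_k inherits s_{k+1} = s_{k-1} − q_k·s_k, t_{k+1} = t_{k-1} − q_k·t_k, so r_k = a·s_k + b·t_k at every step:
  q = 14: r = 20, s = 1 − 14·0 = 1, t = 0 − 14·1 = -14  (check: 370·1 + 25·(-14) = 20)
  q = 1: r = 5, s = 0 − 1·1 = -1, t = 1 − 1·(-14) = 15  (check: 370·(-1) + 25·15 = 5)
The row with r = 5 (the gcd) gives the Bezout coefficients s = -1, t = 15.
Result: 370 · (-1) + 25 · (15) = 5.

gcd(370, 25) = 5; s = -1, t = 15 (check: 370·(-1) + 25·15 = 5).


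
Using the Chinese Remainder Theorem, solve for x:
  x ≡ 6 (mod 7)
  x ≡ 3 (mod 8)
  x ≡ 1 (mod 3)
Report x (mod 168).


Moduli 7, 8, 3 are pairwise coprime; by CRT there is a unique solution modulo M = 7 · 8 · 3 = 168.
Solve pairwise, accumulating the modulus:
  Start with x ≡ 6 (mod 7).
  Combine with x ≡ 3 (mod 8): since gcd(7, 8) = 1, we get a unique residue mod 56.
    Write x = 6 + 7·t and substitute into x ≡ 3 (mod 8): 7·t ≡ 3 − 6 = -3 (mod 8).
    Reduce coefficients mod 8: 7·t ≡ 5 (mod 8).
    The inverse of 7 mod 8 is 7 (since 7·7 = 49 = 6·8 + 1), so t ≡ 7·5 = 35 ≡ 3 (mod 8).
    Then x = 6 + 7·3 = 27, valid modulo lcm(7, 8) = 56: x ≡ 27 (mod 56).
  Combine with x ≡ 1 (mod 3): since gcd(56, 3) = 1, we get a unique residue mod 168.
    Write x = 27 + 56·t and substitute into x ≡ 1 (mod 3): 56·t ≡ 1 − 27 = -26 (mod 3).
    Reduce coefficients mod 3: 2·t ≡ 1 (mod 3).
    The inverse of 2 mod 3 is 2 (since 2·2 = 4 = 1·3 + 1), so t ≡ 2·1 = 2 ≡ 2 (mod 3).
    Then x = 27 + 56·2 = 139, valid modulo lcm(56, 3) = 168: x ≡ 139 (mod 168).
Verify: 139 mod 7 = 6 ✓, 139 mod 8 = 3 ✓, 139 mod 3 = 1 ✓.

x ≡ 139 (mod 168).
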